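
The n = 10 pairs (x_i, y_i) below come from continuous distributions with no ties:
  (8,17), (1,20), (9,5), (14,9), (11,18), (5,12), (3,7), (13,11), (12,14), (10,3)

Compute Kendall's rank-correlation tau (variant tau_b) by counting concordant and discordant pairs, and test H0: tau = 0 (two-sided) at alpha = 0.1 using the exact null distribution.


Step 1: Enumerate the 45 unordered pairs (i,j) with i<j and classify each by sign(x_j-x_i) * sign(y_j-y_i).
  (1,2):dx=-7,dy=+3->D; (1,3):dx=+1,dy=-12->D; (1,4):dx=+6,dy=-8->D; (1,5):dx=+3,dy=+1->C
  (1,6):dx=-3,dy=-5->C; (1,7):dx=-5,dy=-10->C; (1,8):dx=+5,dy=-6->D; (1,9):dx=+4,dy=-3->D
  (1,10):dx=+2,dy=-14->D; (2,3):dx=+8,dy=-15->D; (2,4):dx=+13,dy=-11->D; (2,5):dx=+10,dy=-2->D
  (2,6):dx=+4,dy=-8->D; (2,7):dx=+2,dy=-13->D; (2,8):dx=+12,dy=-9->D; (2,9):dx=+11,dy=-6->D
  (2,10):dx=+9,dy=-17->D; (3,4):dx=+5,dy=+4->C; (3,5):dx=+2,dy=+13->C; (3,6):dx=-4,dy=+7->D
  (3,7):dx=-6,dy=+2->D; (3,8):dx=+4,dy=+6->C; (3,9):dx=+3,dy=+9->C; (3,10):dx=+1,dy=-2->D
  (4,5):dx=-3,dy=+9->D; (4,6):dx=-9,dy=+3->D; (4,7):dx=-11,dy=-2->C; (4,8):dx=-1,dy=+2->D
  (4,9):dx=-2,dy=+5->D; (4,10):dx=-4,dy=-6->C; (5,6):dx=-6,dy=-6->C; (5,7):dx=-8,dy=-11->C
  (5,8):dx=+2,dy=-7->D; (5,9):dx=+1,dy=-4->D; (5,10):dx=-1,dy=-15->C; (6,7):dx=-2,dy=-5->C
  (6,8):dx=+8,dy=-1->D; (6,9):dx=+7,dy=+2->C; (6,10):dx=+5,dy=-9->D; (7,8):dx=+10,dy=+4->C
  (7,9):dx=+9,dy=+7->C; (7,10):dx=+7,dy=-4->D; (8,9):dx=-1,dy=+3->D; (8,10):dx=-3,dy=-8->C
  (9,10):dx=-2,dy=-11->C
Step 2: C = 18, D = 27, total pairs = 45.
Step 3: tau = (C - D)/(n(n-1)/2) = (18 - 27)/45 = -0.200000.
Step 4: Exact two-sided p-value (enumerate n! = 3628800 permutations of y under H0): p = 0.484313.
Step 5: alpha = 0.1. fail to reject H0.

tau_b = -0.2000 (C=18, D=27), p = 0.484313, fail to reject H0.


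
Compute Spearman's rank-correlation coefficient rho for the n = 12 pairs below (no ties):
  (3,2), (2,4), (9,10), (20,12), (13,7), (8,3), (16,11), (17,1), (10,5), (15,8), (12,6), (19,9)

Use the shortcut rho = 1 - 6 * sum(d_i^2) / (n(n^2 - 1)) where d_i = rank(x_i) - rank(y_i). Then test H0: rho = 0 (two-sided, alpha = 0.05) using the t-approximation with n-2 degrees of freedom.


Step 1: Rank x and y separately (midranks; no ties here).
rank(x): 3->2, 2->1, 9->4, 20->12, 13->7, 8->3, 16->9, 17->10, 10->5, 15->8, 12->6, 19->11
rank(y): 2->2, 4->4, 10->10, 12->12, 7->7, 3->3, 11->11, 1->1, 5->5, 8->8, 6->6, 9->9
Step 2: d_i = R_x(i) - R_y(i); compute d_i^2.
  (2-2)^2=0, (1-4)^2=9, (4-10)^2=36, (12-12)^2=0, (7-7)^2=0, (3-3)^2=0, (9-11)^2=4, (10-1)^2=81, (5-5)^2=0, (8-8)^2=0, (6-6)^2=0, (11-9)^2=4
sum(d^2) = 134.
Step 3: rho = 1 - 6*134 / (12*(12^2 - 1)) = 1 - 804/1716 = 0.531469.
Step 4: Under H0, t = rho * sqrt((n-2)/(1-rho^2)) = 1.9841 ~ t(10).
Step 5: Two-sided p-value from the t-distribution with 10 df = 0.075362.
Step 6: alpha = 0.05. fail to reject H0.

rho = 0.5315, p = 0.075362, fail to reject H0 at alpha = 0.05.


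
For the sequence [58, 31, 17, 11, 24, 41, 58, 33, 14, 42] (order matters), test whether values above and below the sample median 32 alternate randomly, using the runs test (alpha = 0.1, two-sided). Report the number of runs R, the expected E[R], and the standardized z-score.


Step 1: Compute median = 32; label A = above, B = below.
Labels in order: ABBBBAAABA  (n_A = 5, n_B = 5)
Step 2: Count runs R = 5.
Step 3: Under H0 (random ordering), E[R] = 2*n_A*n_B/(n_A+n_B) + 1 = 2*5*5/10 + 1 = 6.0000.
        Var[R] = 2*n_A*n_B*(2*n_A*n_B - n_A - n_B) / ((n_A+n_B)^2 * (n_A+n_B-1)) = 2000/900 = 2.2222.
        SD[R] = 1.4907.
Step 4: Continuity-corrected z = (R + 0.5 - E[R]) / SD[R] = (5 + 0.5 - 6.0000) / 1.4907 = -0.3354.
Step 5: Two-sided p-value via normal approximation = 2*(1 - Phi(|z|)) = 0.737316.
Step 6: alpha = 0.1. fail to reject H0.

R = 5, z = -0.3354, p = 0.737316, fail to reject H0.


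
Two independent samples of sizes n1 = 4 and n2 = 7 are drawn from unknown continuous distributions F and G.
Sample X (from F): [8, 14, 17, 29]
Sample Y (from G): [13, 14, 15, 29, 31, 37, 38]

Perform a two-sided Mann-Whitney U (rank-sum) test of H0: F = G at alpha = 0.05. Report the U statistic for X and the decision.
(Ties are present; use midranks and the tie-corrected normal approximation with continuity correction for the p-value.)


Step 1: Combine and sort all 11 observations; assign midranks.
sorted (value, group): (8,X), (13,Y), (14,X), (14,Y), (15,Y), (17,X), (29,X), (29,Y), (31,Y), (37,Y), (38,Y)
ranks: 8->1, 13->2, 14->3.5, 14->3.5, 15->5, 17->6, 29->7.5, 29->7.5, 31->9, 37->10, 38->11
Step 2: Rank sum for X: R1 = 1 + 3.5 + 6 + 7.5 = 18.
Step 3: U_X = R1 - n1(n1+1)/2 = 18 - 4*5/2 = 18 - 10 = 8.
       U_Y = n1*n2 - U_X = 28 - 8 = 20.
Step 4: Ties are present, so use the tie-corrected normal approximation (with continuity correction) for the p-value.
Step 5: p-value = 0.296412; compare to alpha = 0.05. fail to reject H0.

U_X = 8, p = 0.296412, fail to reject H0 at alpha = 0.05.


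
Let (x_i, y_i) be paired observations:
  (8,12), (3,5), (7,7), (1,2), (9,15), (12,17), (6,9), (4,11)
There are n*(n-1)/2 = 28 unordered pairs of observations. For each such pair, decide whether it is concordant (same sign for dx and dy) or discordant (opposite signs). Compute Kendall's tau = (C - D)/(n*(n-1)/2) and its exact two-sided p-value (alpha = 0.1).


Step 1: Enumerate the 28 unordered pairs (i,j) with i<j and classify each by sign(x_j-x_i) * sign(y_j-y_i).
  (1,2):dx=-5,dy=-7->C; (1,3):dx=-1,dy=-5->C; (1,4):dx=-7,dy=-10->C; (1,5):dx=+1,dy=+3->C
  (1,6):dx=+4,dy=+5->C; (1,7):dx=-2,dy=-3->C; (1,8):dx=-4,dy=-1->C; (2,3):dx=+4,dy=+2->C
  (2,4):dx=-2,dy=-3->C; (2,5):dx=+6,dy=+10->C; (2,6):dx=+9,dy=+12->C; (2,7):dx=+3,dy=+4->C
  (2,8):dx=+1,dy=+6->C; (3,4):dx=-6,dy=-5->C; (3,5):dx=+2,dy=+8->C; (3,6):dx=+5,dy=+10->C
  (3,7):dx=-1,dy=+2->D; (3,8):dx=-3,dy=+4->D; (4,5):dx=+8,dy=+13->C; (4,6):dx=+11,dy=+15->C
  (4,7):dx=+5,dy=+7->C; (4,8):dx=+3,dy=+9->C; (5,6):dx=+3,dy=+2->C; (5,7):dx=-3,dy=-6->C
  (5,8):dx=-5,dy=-4->C; (6,7):dx=-6,dy=-8->C; (6,8):dx=-8,dy=-6->C; (7,8):dx=-2,dy=+2->D
Step 2: C = 25, D = 3, total pairs = 28.
Step 3: tau = (C - D)/(n(n-1)/2) = (25 - 3)/28 = 0.785714.
Step 4: Exact two-sided p-value (enumerate n! = 40320 permutations of y under H0): p = 0.005506.
Step 5: alpha = 0.1. reject H0.

tau_b = 0.7857 (C=25, D=3), p = 0.005506, reject H0.


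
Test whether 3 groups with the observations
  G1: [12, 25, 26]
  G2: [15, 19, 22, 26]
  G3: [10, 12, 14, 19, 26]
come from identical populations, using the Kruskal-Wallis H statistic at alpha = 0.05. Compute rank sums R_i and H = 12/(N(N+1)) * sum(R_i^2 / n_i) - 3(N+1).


Step 1: Combine all N = 12 observations and assign midranks.
sorted (value, group, rank): (10,G3,1), (12,G1,2.5), (12,G3,2.5), (14,G3,4), (15,G2,5), (19,G2,6.5), (19,G3,6.5), (22,G2,8), (25,G1,9), (26,G1,11), (26,G2,11), (26,G3,11)
Step 2: Sum ranks within each group.
R_1 = 22.5 (n_1 = 3)
R_2 = 30.5 (n_2 = 4)
R_3 = 25 (n_3 = 5)
Step 3: H = 12/(N(N+1)) * sum(R_i^2/n_i) - 3(N+1)
     = 12/(12*13) * (22.5^2/3 + 30.5^2/4 + 25^2/5) - 3*13
     = 0.076923 * 526.312 - 39
     = 1.485577.
Step 4: Ties present; correction factor C = 1 - 36/(12^3 - 12) = 0.979021. Corrected H = 1.485577 / 0.979021 = 1.517411.
Step 5: Under H0, H ~ chi^2(2); p-value = 0.468272.
Step 6: alpha = 0.05. fail to reject H0.

H = 1.5174, df = 2, p = 0.468272, fail to reject H0.


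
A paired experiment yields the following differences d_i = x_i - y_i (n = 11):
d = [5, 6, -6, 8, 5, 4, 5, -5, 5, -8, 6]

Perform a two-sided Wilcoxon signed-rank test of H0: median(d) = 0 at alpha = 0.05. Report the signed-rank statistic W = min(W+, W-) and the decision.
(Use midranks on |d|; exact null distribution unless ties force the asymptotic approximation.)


Step 1: Drop any zero differences (none here) and take |d_i|.
|d| = [5, 6, 6, 8, 5, 4, 5, 5, 5, 8, 6]
Step 2: Midrank |d_i| (ties get averaged ranks).
ranks: |5|->4, |6|->8, |6|->8, |8|->10.5, |5|->4, |4|->1, |5|->4, |5|->4, |5|->4, |8|->10.5, |6|->8
Step 3: Attach original signs; sum ranks with positive sign and with negative sign.
W+ = 4 + 8 + 10.5 + 4 + 1 + 4 + 4 + 8 = 43.5
W- = 8 + 4 + 10.5 = 22.5
(Check: W+ + W- = 66 should equal n(n+1)/2 = 66.)
Step 4: Test statistic W = min(W+, W-) = 22.5.
Step 5: Ties in |d|, so use the tie-corrected normal approximation.
        E[W] = n(n+1)/4 = 11*12/4 = 33.
        Tie groups: |d|=5 (t=5), |d|=6 (t=3), |d|=8 (t=2); sum(t^3 - t) = 150.
        Var[W] = n(n+1)(2n+1)/24 - sum(t^3-t)/48 = 3036/24 - 150/48 = 123.375.
        z = (W - E[W]) / sqrt(Var[W]) = (22.5 - 33) / 11.1074 = -0.9453.
        Two-sided p = 2*Phi(z) = 0.344499.
Step 6: alpha = 0.05. fail to reject H0.

W+ = 43.5, W- = 22.5, W = min = 22.5, p = 0.344499, fail to reject H0.


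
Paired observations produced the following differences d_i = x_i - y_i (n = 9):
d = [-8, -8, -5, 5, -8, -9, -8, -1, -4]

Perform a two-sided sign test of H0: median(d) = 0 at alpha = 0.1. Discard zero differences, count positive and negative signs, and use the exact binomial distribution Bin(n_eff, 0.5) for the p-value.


Step 1: Discard zero differences. Original n = 9; n_eff = number of nonzero differences = 9.
Nonzero differences (with sign): -8, -8, -5, +5, -8, -9, -8, -1, -4
Step 2: Count signs: positive = 1, negative = 8.
Step 3: Under H0: P(positive) = 0.5, so the number of positives S ~ Bin(9, 0.5).
Step 4: Two-sided exact p-value = sum of Bin(9,0.5) probabilities at or below the observed probability = 0.039062.
Step 5: alpha = 0.1. reject H0.

n_eff = 9, pos = 1, neg = 8, p = 0.039062, reject H0.


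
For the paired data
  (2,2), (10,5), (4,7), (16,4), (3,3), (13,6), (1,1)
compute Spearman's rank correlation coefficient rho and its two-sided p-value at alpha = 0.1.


Step 1: Rank x and y separately (midranks; no ties here).
rank(x): 2->2, 10->5, 4->4, 16->7, 3->3, 13->6, 1->1
rank(y): 2->2, 5->5, 7->7, 4->4, 3->3, 6->6, 1->1
Step 2: d_i = R_x(i) - R_y(i); compute d_i^2.
  (2-2)^2=0, (5-5)^2=0, (4-7)^2=9, (7-4)^2=9, (3-3)^2=0, (6-6)^2=0, (1-1)^2=0
sum(d^2) = 18.
Step 3: rho = 1 - 6*18 / (7*(7^2 - 1)) = 1 - 108/336 = 0.678571.
Step 4: Under H0, t = rho * sqrt((n-2)/(1-rho^2)) = 2.0657 ~ t(5).
Step 5: Two-sided p-value from the t-distribution with 5 df = 0.093750.
Step 6: alpha = 0.1. reject H0.

rho = 0.6786, p = 0.093750, reject H0 at alpha = 0.1.


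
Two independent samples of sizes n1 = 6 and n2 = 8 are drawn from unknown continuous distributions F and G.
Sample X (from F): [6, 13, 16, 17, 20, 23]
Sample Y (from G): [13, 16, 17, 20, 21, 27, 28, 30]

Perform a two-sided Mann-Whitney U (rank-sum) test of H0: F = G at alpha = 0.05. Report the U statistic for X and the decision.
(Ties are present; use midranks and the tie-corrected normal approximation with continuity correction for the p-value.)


Step 1: Combine and sort all 14 observations; assign midranks.
sorted (value, group): (6,X), (13,X), (13,Y), (16,X), (16,Y), (17,X), (17,Y), (20,X), (20,Y), (21,Y), (23,X), (27,Y), (28,Y), (30,Y)
ranks: 6->1, 13->2.5, 13->2.5, 16->4.5, 16->4.5, 17->6.5, 17->6.5, 20->8.5, 20->8.5, 21->10, 23->11, 27->12, 28->13, 30->14
Step 2: Rank sum for X: R1 = 1 + 2.5 + 4.5 + 6.5 + 8.5 + 11 = 34.
Step 3: U_X = R1 - n1(n1+1)/2 = 34 - 6*7/2 = 34 - 21 = 13.
       U_Y = n1*n2 - U_X = 48 - 13 = 35.
Step 4: Ties are present, so use the tie-corrected normal approximation (with continuity correction) for the p-value.
Step 5: p-value = 0.173342; compare to alpha = 0.05. fail to reject H0.

U_X = 13, p = 0.173342, fail to reject H0 at alpha = 0.05.


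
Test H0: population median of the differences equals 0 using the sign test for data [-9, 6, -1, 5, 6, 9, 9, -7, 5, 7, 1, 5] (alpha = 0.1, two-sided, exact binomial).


Step 1: Discard zero differences. Original n = 12; n_eff = number of nonzero differences = 12.
Nonzero differences (with sign): -9, +6, -1, +5, +6, +9, +9, -7, +5, +7, +1, +5
Step 2: Count signs: positive = 9, negative = 3.
Step 3: Under H0: P(positive) = 0.5, so the number of positives S ~ Bin(12, 0.5).
Step 4: Two-sided exact p-value = sum of Bin(12,0.5) probabilities at or below the observed probability = 0.145996.
Step 5: alpha = 0.1. fail to reject H0.

n_eff = 12, pos = 9, neg = 3, p = 0.145996, fail to reject H0.


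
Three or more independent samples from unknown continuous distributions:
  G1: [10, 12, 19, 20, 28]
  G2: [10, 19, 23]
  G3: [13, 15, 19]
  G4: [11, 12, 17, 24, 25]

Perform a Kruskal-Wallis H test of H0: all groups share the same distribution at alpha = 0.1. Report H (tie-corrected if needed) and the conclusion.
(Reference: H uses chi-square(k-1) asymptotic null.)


Step 1: Combine all N = 16 observations and assign midranks.
sorted (value, group, rank): (10,G1,1.5), (10,G2,1.5), (11,G4,3), (12,G1,4.5), (12,G4,4.5), (13,G3,6), (15,G3,7), (17,G4,8), (19,G1,10), (19,G2,10), (19,G3,10), (20,G1,12), (23,G2,13), (24,G4,14), (25,G4,15), (28,G1,16)
Step 2: Sum ranks within each group.
R_1 = 44 (n_1 = 5)
R_2 = 24.5 (n_2 = 3)
R_3 = 23 (n_3 = 3)
R_4 = 44.5 (n_4 = 5)
Step 3: H = 12/(N(N+1)) * sum(R_i^2/n_i) - 3(N+1)
     = 12/(16*17) * (44^2/5 + 24.5^2/3 + 23^2/3 + 44.5^2/5) - 3*17
     = 0.044118 * 1159.67 - 51
     = 0.161765.
Step 4: Ties present; correction factor C = 1 - 36/(16^3 - 16) = 0.991176. Corrected H = 0.161765 / 0.991176 = 0.163205.
Step 5: Under H0, H ~ chi^2(3); p-value = 0.983299.
Step 6: alpha = 0.1. fail to reject H0.

H = 0.1632, df = 3, p = 0.983299, fail to reject H0.


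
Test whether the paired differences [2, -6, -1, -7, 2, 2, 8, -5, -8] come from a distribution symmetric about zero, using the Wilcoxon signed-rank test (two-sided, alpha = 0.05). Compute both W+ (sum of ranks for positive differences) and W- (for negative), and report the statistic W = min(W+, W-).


Step 1: Drop any zero differences (none here) and take |d_i|.
|d| = [2, 6, 1, 7, 2, 2, 8, 5, 8]
Step 2: Midrank |d_i| (ties get averaged ranks).
ranks: |2|->3, |6|->6, |1|->1, |7|->7, |2|->3, |2|->3, |8|->8.5, |5|->5, |8|->8.5
Step 3: Attach original signs; sum ranks with positive sign and with negative sign.
W+ = 3 + 3 + 3 + 8.5 = 17.5
W- = 6 + 1 + 7 + 5 + 8.5 = 27.5
(Check: W+ + W- = 45 should equal n(n+1)/2 = 45.)
Step 4: Test statistic W = min(W+, W-) = 17.5.
Step 5: Ties in |d|, so use the tie-corrected normal approximation.
        E[W] = n(n+1)/4 = 9*10/4 = 22.5.
        Tie groups: |d|=2 (t=3), |d|=8 (t=2); sum(t^3 - t) = 30.
        Var[W] = n(n+1)(2n+1)/24 - sum(t^3-t)/48 = 1710/24 - 30/48 = 70.625.
        z = (W - E[W]) / sqrt(Var[W]) = (17.5 - 22.5) / 8.4039 = -0.5950.
        Two-sided p = 2*Phi(z) = 0.551867.
Step 6: alpha = 0.05. fail to reject H0.

W+ = 17.5, W- = 27.5, W = min = 17.5, p = 0.551867, fail to reject H0.


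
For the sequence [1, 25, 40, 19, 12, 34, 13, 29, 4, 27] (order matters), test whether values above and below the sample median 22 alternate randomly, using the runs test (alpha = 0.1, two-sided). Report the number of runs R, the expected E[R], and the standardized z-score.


Step 1: Compute median = 22; label A = above, B = below.
Labels in order: BAABBABABA  (n_A = 5, n_B = 5)
Step 2: Count runs R = 8.
Step 3: Under H0 (random ordering), E[R] = 2*n_A*n_B/(n_A+n_B) + 1 = 2*5*5/10 + 1 = 6.0000.
        Var[R] = 2*n_A*n_B*(2*n_A*n_B - n_A - n_B) / ((n_A+n_B)^2 * (n_A+n_B-1)) = 2000/900 = 2.2222.
        SD[R] = 1.4907.
Step 4: Continuity-corrected z = (R - 0.5 - E[R]) / SD[R] = (8 - 0.5 - 6.0000) / 1.4907 = 1.0062.
Step 5: Two-sided p-value via normal approximation = 2*(1 - Phi(|z|)) = 0.314305.
Step 6: alpha = 0.1. fail to reject H0.

R = 8, z = 1.0062, p = 0.314305, fail to reject H0.


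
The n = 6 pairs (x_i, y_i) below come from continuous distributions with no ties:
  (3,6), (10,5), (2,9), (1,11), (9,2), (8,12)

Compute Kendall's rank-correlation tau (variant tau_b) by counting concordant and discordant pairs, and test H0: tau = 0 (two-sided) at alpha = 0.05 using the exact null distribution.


Step 1: Enumerate the 15 unordered pairs (i,j) with i<j and classify each by sign(x_j-x_i) * sign(y_j-y_i).
  (1,2):dx=+7,dy=-1->D; (1,3):dx=-1,dy=+3->D; (1,4):dx=-2,dy=+5->D; (1,5):dx=+6,dy=-4->D
  (1,6):dx=+5,dy=+6->C; (2,3):dx=-8,dy=+4->D; (2,4):dx=-9,dy=+6->D; (2,5):dx=-1,dy=-3->C
  (2,6):dx=-2,dy=+7->D; (3,4):dx=-1,dy=+2->D; (3,5):dx=+7,dy=-7->D; (3,6):dx=+6,dy=+3->C
  (4,5):dx=+8,dy=-9->D; (4,6):dx=+7,dy=+1->C; (5,6):dx=-1,dy=+10->D
Step 2: C = 4, D = 11, total pairs = 15.
Step 3: tau = (C - D)/(n(n-1)/2) = (4 - 11)/15 = -0.466667.
Step 4: Exact two-sided p-value (enumerate n! = 720 permutations of y under H0): p = 0.272222.
Step 5: alpha = 0.05. fail to reject H0.

tau_b = -0.4667 (C=4, D=11), p = 0.272222, fail to reject H0.


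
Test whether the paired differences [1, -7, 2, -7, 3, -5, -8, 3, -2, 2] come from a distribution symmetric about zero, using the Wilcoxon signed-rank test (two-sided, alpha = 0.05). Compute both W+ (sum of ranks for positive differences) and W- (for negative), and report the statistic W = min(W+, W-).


Step 1: Drop any zero differences (none here) and take |d_i|.
|d| = [1, 7, 2, 7, 3, 5, 8, 3, 2, 2]
Step 2: Midrank |d_i| (ties get averaged ranks).
ranks: |1|->1, |7|->8.5, |2|->3, |7|->8.5, |3|->5.5, |5|->7, |8|->10, |3|->5.5, |2|->3, |2|->3
Step 3: Attach original signs; sum ranks with positive sign and with negative sign.
W+ = 1 + 3 + 5.5 + 5.5 + 3 = 18
W- = 8.5 + 8.5 + 7 + 10 + 3 = 37
(Check: W+ + W- = 55 should equal n(n+1)/2 = 55.)
Step 4: Test statistic W = min(W+, W-) = 18.
Step 5: Ties in |d|, so use the tie-corrected normal approximation.
        E[W] = n(n+1)/4 = 10*11/4 = 27.5.
        Tie groups: |d|=2 (t=3), |d|=3 (t=2), |d|=7 (t=2); sum(t^3 - t) = 36.
        Var[W] = n(n+1)(2n+1)/24 - sum(t^3-t)/48 = 2310/24 - 36/48 = 95.5.
        z = (W - E[W]) / sqrt(Var[W]) = (18 - 27.5) / 9.7724 = -0.9721.
        Two-sided p = 2*Phi(z) = 0.330989.
Step 6: alpha = 0.05. fail to reject H0.

W+ = 18, W- = 37, W = min = 18, p = 0.330989, fail to reject H0.


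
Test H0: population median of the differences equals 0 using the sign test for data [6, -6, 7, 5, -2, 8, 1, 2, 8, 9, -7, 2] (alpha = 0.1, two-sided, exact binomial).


Step 1: Discard zero differences. Original n = 12; n_eff = number of nonzero differences = 12.
Nonzero differences (with sign): +6, -6, +7, +5, -2, +8, +1, +2, +8, +9, -7, +2
Step 2: Count signs: positive = 9, negative = 3.
Step 3: Under H0: P(positive) = 0.5, so the number of positives S ~ Bin(12, 0.5).
Step 4: Two-sided exact p-value = sum of Bin(12,0.5) probabilities at or below the observed probability = 0.145996.
Step 5: alpha = 0.1. fail to reject H0.

n_eff = 12, pos = 9, neg = 3, p = 0.145996, fail to reject H0.


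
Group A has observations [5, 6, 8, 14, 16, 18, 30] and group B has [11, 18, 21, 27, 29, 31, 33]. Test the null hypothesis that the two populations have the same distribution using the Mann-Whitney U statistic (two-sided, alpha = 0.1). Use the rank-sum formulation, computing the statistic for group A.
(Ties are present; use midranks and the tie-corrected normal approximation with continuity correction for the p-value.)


Step 1: Combine and sort all 14 observations; assign midranks.
sorted (value, group): (5,X), (6,X), (8,X), (11,Y), (14,X), (16,X), (18,X), (18,Y), (21,Y), (27,Y), (29,Y), (30,X), (31,Y), (33,Y)
ranks: 5->1, 6->2, 8->3, 11->4, 14->5, 16->6, 18->7.5, 18->7.5, 21->9, 27->10, 29->11, 30->12, 31->13, 33->14
Step 2: Rank sum for X: R1 = 1 + 2 + 3 + 5 + 6 + 7.5 + 12 = 36.5.
Step 3: U_X = R1 - n1(n1+1)/2 = 36.5 - 7*8/2 = 36.5 - 28 = 8.5.
       U_Y = n1*n2 - U_X = 49 - 8.5 = 40.5.
Step 4: Ties are present, so use the tie-corrected normal approximation (with continuity correction) for the p-value.
Step 5: p-value = 0.047401; compare to alpha = 0.1. reject H0.

U_X = 8.5, p = 0.047401, reject H0 at alpha = 0.1.


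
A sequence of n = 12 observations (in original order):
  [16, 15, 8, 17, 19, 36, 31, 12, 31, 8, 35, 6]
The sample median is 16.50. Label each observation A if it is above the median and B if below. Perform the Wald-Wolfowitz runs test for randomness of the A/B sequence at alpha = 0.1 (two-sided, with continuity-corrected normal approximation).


Step 1: Compute median = 16.50; label A = above, B = below.
Labels in order: BBBAAAABABAB  (n_A = 6, n_B = 6)
Step 2: Count runs R = 7.
Step 3: Under H0 (random ordering), E[R] = 2*n_A*n_B/(n_A+n_B) + 1 = 2*6*6/12 + 1 = 7.0000.
        Var[R] = 2*n_A*n_B*(2*n_A*n_B - n_A - n_B) / ((n_A+n_B)^2 * (n_A+n_B-1)) = 4320/1584 = 2.7273.
        SD[R] = 1.6514.
Step 4: R = E[R], so z = 0 with no continuity correction.
Step 5: Two-sided p-value via normal approximation = 2*(1 - Phi(|z|)) = 1.000000.
Step 6: alpha = 0.1. fail to reject H0.

R = 7, z = 0.0000, p = 1.000000, fail to reject H0.


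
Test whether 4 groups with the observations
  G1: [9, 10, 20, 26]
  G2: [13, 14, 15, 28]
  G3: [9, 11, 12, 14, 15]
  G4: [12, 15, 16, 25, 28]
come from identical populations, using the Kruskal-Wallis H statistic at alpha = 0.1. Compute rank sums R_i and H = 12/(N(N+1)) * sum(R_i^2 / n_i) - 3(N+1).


Step 1: Combine all N = 18 observations and assign midranks.
sorted (value, group, rank): (9,G1,1.5), (9,G3,1.5), (10,G1,3), (11,G3,4), (12,G3,5.5), (12,G4,5.5), (13,G2,7), (14,G2,8.5), (14,G3,8.5), (15,G2,11), (15,G3,11), (15,G4,11), (16,G4,13), (20,G1,14), (25,G4,15), (26,G1,16), (28,G2,17.5), (28,G4,17.5)
Step 2: Sum ranks within each group.
R_1 = 34.5 (n_1 = 4)
R_2 = 44 (n_2 = 4)
R_3 = 30.5 (n_3 = 5)
R_4 = 62 (n_4 = 5)
Step 3: H = 12/(N(N+1)) * sum(R_i^2/n_i) - 3(N+1)
     = 12/(18*19) * (34.5^2/4 + 44^2/4 + 30.5^2/5 + 62^2/5) - 3*19
     = 0.035088 * 1736.41 - 57
     = 3.926754.
Step 4: Ties present; correction factor C = 1 - 48/(18^3 - 18) = 0.991744. Corrected H = 3.926754 / 0.991744 = 3.959443.
Step 5: Under H0, H ~ chi^2(3); p-value = 0.265877.
Step 6: alpha = 0.1. fail to reject H0.

H = 3.9594, df = 3, p = 0.265877, fail to reject H0.


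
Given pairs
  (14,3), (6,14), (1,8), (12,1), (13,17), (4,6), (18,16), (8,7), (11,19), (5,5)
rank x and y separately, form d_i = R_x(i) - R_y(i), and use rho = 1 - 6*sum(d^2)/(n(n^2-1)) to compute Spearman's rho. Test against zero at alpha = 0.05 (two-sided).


Step 1: Rank x and y separately (midranks; no ties here).
rank(x): 14->9, 6->4, 1->1, 12->7, 13->8, 4->2, 18->10, 8->5, 11->6, 5->3
rank(y): 3->2, 14->7, 8->6, 1->1, 17->9, 6->4, 16->8, 7->5, 19->10, 5->3
Step 2: d_i = R_x(i) - R_y(i); compute d_i^2.
  (9-2)^2=49, (4-7)^2=9, (1-6)^2=25, (7-1)^2=36, (8-9)^2=1, (2-4)^2=4, (10-8)^2=4, (5-5)^2=0, (6-10)^2=16, (3-3)^2=0
sum(d^2) = 144.
Step 3: rho = 1 - 6*144 / (10*(10^2 - 1)) = 1 - 864/990 = 0.127273.
Step 4: Under H0, t = rho * sqrt((n-2)/(1-rho^2)) = 0.3629 ~ t(8).
Step 5: Two-sided p-value from the t-distribution with 8 df = 0.726057.
Step 6: alpha = 0.05. fail to reject H0.

rho = 0.1273, p = 0.726057, fail to reject H0 at alpha = 0.05.


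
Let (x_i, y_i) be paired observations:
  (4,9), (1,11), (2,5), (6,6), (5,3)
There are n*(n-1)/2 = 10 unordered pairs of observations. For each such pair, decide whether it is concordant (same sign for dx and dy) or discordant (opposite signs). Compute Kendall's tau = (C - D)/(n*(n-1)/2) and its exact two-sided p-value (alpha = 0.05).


Step 1: Enumerate the 10 unordered pairs (i,j) with i<j and classify each by sign(x_j-x_i) * sign(y_j-y_i).
  (1,2):dx=-3,dy=+2->D; (1,3):dx=-2,dy=-4->C; (1,4):dx=+2,dy=-3->D; (1,5):dx=+1,dy=-6->D
  (2,3):dx=+1,dy=-6->D; (2,4):dx=+5,dy=-5->D; (2,5):dx=+4,dy=-8->D; (3,4):dx=+4,dy=+1->C
  (3,5):dx=+3,dy=-2->D; (4,5):dx=-1,dy=-3->C
Step 2: C = 3, D = 7, total pairs = 10.
Step 3: tau = (C - D)/(n(n-1)/2) = (3 - 7)/10 = -0.400000.
Step 4: Exact two-sided p-value (enumerate n! = 120 permutations of y under H0): p = 0.483333.
Step 5: alpha = 0.05. fail to reject H0.

tau_b = -0.4000 (C=3, D=7), p = 0.483333, fail to reject H0.


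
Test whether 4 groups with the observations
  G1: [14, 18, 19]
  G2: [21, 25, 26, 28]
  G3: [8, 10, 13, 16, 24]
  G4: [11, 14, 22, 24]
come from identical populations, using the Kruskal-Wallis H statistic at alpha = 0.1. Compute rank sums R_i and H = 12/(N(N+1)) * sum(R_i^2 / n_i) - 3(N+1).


Step 1: Combine all N = 16 observations and assign midranks.
sorted (value, group, rank): (8,G3,1), (10,G3,2), (11,G4,3), (13,G3,4), (14,G1,5.5), (14,G4,5.5), (16,G3,7), (18,G1,8), (19,G1,9), (21,G2,10), (22,G4,11), (24,G3,12.5), (24,G4,12.5), (25,G2,14), (26,G2,15), (28,G2,16)
Step 2: Sum ranks within each group.
R_1 = 22.5 (n_1 = 3)
R_2 = 55 (n_2 = 4)
R_3 = 26.5 (n_3 = 5)
R_4 = 32 (n_4 = 4)
Step 3: H = 12/(N(N+1)) * sum(R_i^2/n_i) - 3(N+1)
     = 12/(16*17) * (22.5^2/3 + 55^2/4 + 26.5^2/5 + 32^2/4) - 3*17
     = 0.044118 * 1321.45 - 51
     = 7.299265.
Step 4: Ties present; correction factor C = 1 - 12/(16^3 - 16) = 0.997059. Corrected H = 7.299265 / 0.997059 = 7.320796.
Step 5: Under H0, H ~ chi^2(3); p-value = 0.062346.
Step 6: alpha = 0.1. reject H0.

H = 7.3208, df = 3, p = 0.062346, reject H0.


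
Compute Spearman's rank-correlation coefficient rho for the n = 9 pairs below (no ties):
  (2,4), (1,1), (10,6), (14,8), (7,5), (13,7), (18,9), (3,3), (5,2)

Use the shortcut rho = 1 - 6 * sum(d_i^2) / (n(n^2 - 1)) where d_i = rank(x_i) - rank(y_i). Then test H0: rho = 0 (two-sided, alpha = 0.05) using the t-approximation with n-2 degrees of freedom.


Step 1: Rank x and y separately (midranks; no ties here).
rank(x): 2->2, 1->1, 10->6, 14->8, 7->5, 13->7, 18->9, 3->3, 5->4
rank(y): 4->4, 1->1, 6->6, 8->8, 5->5, 7->7, 9->9, 3->3, 2->2
Step 2: d_i = R_x(i) - R_y(i); compute d_i^2.
  (2-4)^2=4, (1-1)^2=0, (6-6)^2=0, (8-8)^2=0, (5-5)^2=0, (7-7)^2=0, (9-9)^2=0, (3-3)^2=0, (4-2)^2=4
sum(d^2) = 8.
Step 3: rho = 1 - 6*8 / (9*(9^2 - 1)) = 1 - 48/720 = 0.933333.
Step 4: Under H0, t = rho * sqrt((n-2)/(1-rho^2)) = 6.8783 ~ t(7).
Step 5: Two-sided p-value from the t-distribution with 7 df = 0.000236.
Step 6: alpha = 0.05. reject H0.

rho = 0.9333, p = 0.000236, reject H0 at alpha = 0.05.


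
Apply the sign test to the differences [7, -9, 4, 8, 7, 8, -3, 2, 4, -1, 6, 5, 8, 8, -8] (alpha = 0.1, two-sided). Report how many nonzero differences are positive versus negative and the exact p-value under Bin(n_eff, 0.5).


Step 1: Discard zero differences. Original n = 15; n_eff = number of nonzero differences = 15.
Nonzero differences (with sign): +7, -9, +4, +8, +7, +8, -3, +2, +4, -1, +6, +5, +8, +8, -8
Step 2: Count signs: positive = 11, negative = 4.
Step 3: Under H0: P(positive) = 0.5, so the number of positives S ~ Bin(15, 0.5).
Step 4: Two-sided exact p-value = sum of Bin(15,0.5) probabilities at or below the observed probability = 0.118469.
Step 5: alpha = 0.1. fail to reject H0.

n_eff = 15, pos = 11, neg = 4, p = 0.118469, fail to reject H0.


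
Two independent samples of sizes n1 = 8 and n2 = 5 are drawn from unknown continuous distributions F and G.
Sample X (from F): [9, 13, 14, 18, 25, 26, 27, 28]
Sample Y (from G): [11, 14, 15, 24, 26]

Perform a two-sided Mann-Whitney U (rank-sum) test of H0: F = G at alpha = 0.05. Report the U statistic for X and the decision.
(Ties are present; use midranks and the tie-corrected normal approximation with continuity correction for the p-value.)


Step 1: Combine and sort all 13 observations; assign midranks.
sorted (value, group): (9,X), (11,Y), (13,X), (14,X), (14,Y), (15,Y), (18,X), (24,Y), (25,X), (26,X), (26,Y), (27,X), (28,X)
ranks: 9->1, 11->2, 13->3, 14->4.5, 14->4.5, 15->6, 18->7, 24->8, 25->9, 26->10.5, 26->10.5, 27->12, 28->13
Step 2: Rank sum for X: R1 = 1 + 3 + 4.5 + 7 + 9 + 10.5 + 12 + 13 = 60.
Step 3: U_X = R1 - n1(n1+1)/2 = 60 - 8*9/2 = 60 - 36 = 24.
       U_Y = n1*n2 - U_X = 40 - 24 = 16.
Step 4: Ties are present, so use the tie-corrected normal approximation (with continuity correction) for the p-value.
Step 5: p-value = 0.607419; compare to alpha = 0.05. fail to reject H0.

U_X = 24, p = 0.607419, fail to reject H0 at alpha = 0.05.


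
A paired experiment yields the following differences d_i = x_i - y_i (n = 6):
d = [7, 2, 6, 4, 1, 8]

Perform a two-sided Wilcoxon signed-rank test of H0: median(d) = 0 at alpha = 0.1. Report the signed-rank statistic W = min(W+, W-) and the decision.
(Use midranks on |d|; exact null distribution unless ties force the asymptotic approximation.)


Step 1: Drop any zero differences (none here) and take |d_i|.
|d| = [7, 2, 6, 4, 1, 8]
Step 2: Midrank |d_i| (ties get averaged ranks).
ranks: |7|->5, |2|->2, |6|->4, |4|->3, |1|->1, |8|->6
Step 3: Attach original signs; sum ranks with positive sign and with negative sign.
W+ = 5 + 2 + 4 + 3 + 1 + 6 = 21
W- = 0 = 0
(Check: W+ + W- = 21 should equal n(n+1)/2 = 21.)
Step 4: Test statistic W = min(W+, W-) = 0.
Step 5: No ties, so the exact null distribution over the 2^6 = 64 sign assignments gives the two-sided p-value = 0.031250.
Step 6: alpha = 0.1. reject H0.

W+ = 21, W- = 0, W = min = 0, p = 0.031250, reject H0.


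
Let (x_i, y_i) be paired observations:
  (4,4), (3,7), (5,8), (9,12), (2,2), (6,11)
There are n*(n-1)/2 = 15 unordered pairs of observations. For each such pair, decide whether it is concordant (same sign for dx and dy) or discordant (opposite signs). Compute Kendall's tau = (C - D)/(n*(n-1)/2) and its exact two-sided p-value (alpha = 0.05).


Step 1: Enumerate the 15 unordered pairs (i,j) with i<j and classify each by sign(x_j-x_i) * sign(y_j-y_i).
  (1,2):dx=-1,dy=+3->D; (1,3):dx=+1,dy=+4->C; (1,4):dx=+5,dy=+8->C; (1,5):dx=-2,dy=-2->C
  (1,6):dx=+2,dy=+7->C; (2,3):dx=+2,dy=+1->C; (2,4):dx=+6,dy=+5->C; (2,5):dx=-1,dy=-5->C
  (2,6):dx=+3,dy=+4->C; (3,4):dx=+4,dy=+4->C; (3,5):dx=-3,dy=-6->C; (3,6):dx=+1,dy=+3->C
  (4,5):dx=-7,dy=-10->C; (4,6):dx=-3,dy=-1->C; (5,6):dx=+4,dy=+9->C
Step 2: C = 14, D = 1, total pairs = 15.
Step 3: tau = (C - D)/(n(n-1)/2) = (14 - 1)/15 = 0.866667.
Step 4: Exact two-sided p-value (enumerate n! = 720 permutations of y under H0): p = 0.016667.
Step 5: alpha = 0.05. reject H0.

tau_b = 0.8667 (C=14, D=1), p = 0.016667, reject H0.


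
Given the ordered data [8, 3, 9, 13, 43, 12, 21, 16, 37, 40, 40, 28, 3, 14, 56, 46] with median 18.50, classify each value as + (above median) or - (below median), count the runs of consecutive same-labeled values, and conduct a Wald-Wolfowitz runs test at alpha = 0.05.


Step 1: Compute median = 18.50; label A = above, B = below.
Labels in order: BBBBABABAAAABBAA  (n_A = 8, n_B = 8)
Step 2: Count runs R = 8.
Step 3: Under H0 (random ordering), E[R] = 2*n_A*n_B/(n_A+n_B) + 1 = 2*8*8/16 + 1 = 9.0000.
        Var[R] = 2*n_A*n_B*(2*n_A*n_B - n_A - n_B) / ((n_A+n_B)^2 * (n_A+n_B-1)) = 14336/3840 = 3.7333.
        SD[R] = 1.9322.
Step 4: Continuity-corrected z = (R + 0.5 - E[R]) / SD[R] = (8 + 0.5 - 9.0000) / 1.9322 = -0.2588.
Step 5: Two-sided p-value via normal approximation = 2*(1 - Phi(|z|)) = 0.795809.
Step 6: alpha = 0.05. fail to reject H0.

R = 8, z = -0.2588, p = 0.795809, fail to reject H0.


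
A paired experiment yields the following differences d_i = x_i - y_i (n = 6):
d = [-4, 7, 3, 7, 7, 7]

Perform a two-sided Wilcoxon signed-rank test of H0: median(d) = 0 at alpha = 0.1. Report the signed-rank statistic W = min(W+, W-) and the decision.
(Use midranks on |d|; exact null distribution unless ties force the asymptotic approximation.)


Step 1: Drop any zero differences (none here) and take |d_i|.
|d| = [4, 7, 3, 7, 7, 7]
Step 2: Midrank |d_i| (ties get averaged ranks).
ranks: |4|->2, |7|->4.5, |3|->1, |7|->4.5, |7|->4.5, |7|->4.5
Step 3: Attach original signs; sum ranks with positive sign and with negative sign.
W+ = 4.5 + 1 + 4.5 + 4.5 + 4.5 = 19
W- = 2 = 2
(Check: W+ + W- = 21 should equal n(n+1)/2 = 21.)
Step 4: Test statistic W = min(W+, W-) = 2.
Step 5: Ties in |d|, so use the tie-corrected normal approximation.
        E[W] = n(n+1)/4 = 6*7/4 = 10.5.
        Tie groups: |d|=7 (t=4); sum(t^3 - t) = 60.
        Var[W] = n(n+1)(2n+1)/24 - sum(t^3-t)/48 = 546/24 - 60/48 = 21.5.
        z = (W - E[W]) / sqrt(Var[W]) = (2 - 10.5) / 4.6368 = -1.8332.
        Two-sided p = 2*Phi(z) = 0.066779.
Step 6: alpha = 0.1. reject H0.

W+ = 19, W- = 2, W = min = 2, p = 0.066779, reject H0.


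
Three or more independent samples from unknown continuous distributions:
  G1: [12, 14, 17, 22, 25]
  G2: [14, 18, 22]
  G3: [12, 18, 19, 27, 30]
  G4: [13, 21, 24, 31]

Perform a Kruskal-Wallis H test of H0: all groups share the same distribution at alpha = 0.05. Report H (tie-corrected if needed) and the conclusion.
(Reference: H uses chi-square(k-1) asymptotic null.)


Step 1: Combine all N = 17 observations and assign midranks.
sorted (value, group, rank): (12,G1,1.5), (12,G3,1.5), (13,G4,3), (14,G1,4.5), (14,G2,4.5), (17,G1,6), (18,G2,7.5), (18,G3,7.5), (19,G3,9), (21,G4,10), (22,G1,11.5), (22,G2,11.5), (24,G4,13), (25,G1,14), (27,G3,15), (30,G3,16), (31,G4,17)
Step 2: Sum ranks within each group.
R_1 = 37.5 (n_1 = 5)
R_2 = 23.5 (n_2 = 3)
R_3 = 49 (n_3 = 5)
R_4 = 43 (n_4 = 4)
Step 3: H = 12/(N(N+1)) * sum(R_i^2/n_i) - 3(N+1)
     = 12/(17*18) * (37.5^2/5 + 23.5^2/3 + 49^2/5 + 43^2/4) - 3*18
     = 0.039216 * 1407.78 - 54
     = 1.207190.
Step 4: Ties present; correction factor C = 1 - 24/(17^3 - 17) = 0.995098. Corrected H = 1.207190 / 0.995098 = 1.213136.
Step 5: Under H0, H ~ chi^2(3); p-value = 0.749855.
Step 6: alpha = 0.05. fail to reject H0.

H = 1.2131, df = 3, p = 0.749855, fail to reject H0.


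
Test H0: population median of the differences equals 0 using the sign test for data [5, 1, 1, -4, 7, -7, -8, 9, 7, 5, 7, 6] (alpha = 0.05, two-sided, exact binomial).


Step 1: Discard zero differences. Original n = 12; n_eff = number of nonzero differences = 12.
Nonzero differences (with sign): +5, +1, +1, -4, +7, -7, -8, +9, +7, +5, +7, +6
Step 2: Count signs: positive = 9, negative = 3.
Step 3: Under H0: P(positive) = 0.5, so the number of positives S ~ Bin(12, 0.5).
Step 4: Two-sided exact p-value = sum of Bin(12,0.5) probabilities at or below the observed probability = 0.145996.
Step 5: alpha = 0.05. fail to reject H0.

n_eff = 12, pos = 9, neg = 3, p = 0.145996, fail to reject H0.


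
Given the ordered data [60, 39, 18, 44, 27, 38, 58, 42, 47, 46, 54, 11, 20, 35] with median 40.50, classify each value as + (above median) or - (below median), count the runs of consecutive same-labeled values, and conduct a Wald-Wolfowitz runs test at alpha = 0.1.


Step 1: Compute median = 40.50; label A = above, B = below.
Labels in order: ABBABBAAAAABBB  (n_A = 7, n_B = 7)
Step 2: Count runs R = 6.
Step 3: Under H0 (random ordering), E[R] = 2*n_A*n_B/(n_A+n_B) + 1 = 2*7*7/14 + 1 = 8.0000.
        Var[R] = 2*n_A*n_B*(2*n_A*n_B - n_A - n_B) / ((n_A+n_B)^2 * (n_A+n_B-1)) = 8232/2548 = 3.2308.
        SD[R] = 1.7974.
Step 4: Continuity-corrected z = (R + 0.5 - E[R]) / SD[R] = (6 + 0.5 - 8.0000) / 1.7974 = -0.8345.
Step 5: Two-sided p-value via normal approximation = 2*(1 - Phi(|z|)) = 0.403986.
Step 6: alpha = 0.1. fail to reject H0.

R = 6, z = -0.8345, p = 0.403986, fail to reject H0.


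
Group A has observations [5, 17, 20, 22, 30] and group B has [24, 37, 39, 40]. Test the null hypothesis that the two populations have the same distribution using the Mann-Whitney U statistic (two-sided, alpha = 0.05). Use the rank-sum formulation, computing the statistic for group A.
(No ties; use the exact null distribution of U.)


Step 1: Combine and sort all 9 observations; assign midranks.
sorted (value, group): (5,X), (17,X), (20,X), (22,X), (24,Y), (30,X), (37,Y), (39,Y), (40,Y)
ranks: 5->1, 17->2, 20->3, 22->4, 24->5, 30->6, 37->7, 39->8, 40->9
Step 2: Rank sum for X: R1 = 1 + 2 + 3 + 4 + 6 = 16.
Step 3: U_X = R1 - n1(n1+1)/2 = 16 - 5*6/2 = 16 - 15 = 1.
       U_Y = n1*n2 - U_X = 20 - 1 = 19.
Step 4: No ties, so the exact null distribution of U (based on enumerating the C(9,5) = 126 equally likely rank assignments) gives the two-sided p-value.
Step 5: p-value = 0.031746; compare to alpha = 0.05. reject H0.

U_X = 1, p = 0.031746, reject H0 at alpha = 0.05.


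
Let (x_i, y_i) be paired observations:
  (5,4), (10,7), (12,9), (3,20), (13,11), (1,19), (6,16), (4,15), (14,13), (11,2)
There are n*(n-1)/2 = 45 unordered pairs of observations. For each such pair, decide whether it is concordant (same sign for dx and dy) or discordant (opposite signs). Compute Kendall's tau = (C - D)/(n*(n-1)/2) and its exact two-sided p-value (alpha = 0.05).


Step 1: Enumerate the 45 unordered pairs (i,j) with i<j and classify each by sign(x_j-x_i) * sign(y_j-y_i).
  (1,2):dx=+5,dy=+3->C; (1,3):dx=+7,dy=+5->C; (1,4):dx=-2,dy=+16->D; (1,5):dx=+8,dy=+7->C
  (1,6):dx=-4,dy=+15->D; (1,7):dx=+1,dy=+12->C; (1,8):dx=-1,dy=+11->D; (1,9):dx=+9,dy=+9->C
  (1,10):dx=+6,dy=-2->D; (2,3):dx=+2,dy=+2->C; (2,4):dx=-7,dy=+13->D; (2,5):dx=+3,dy=+4->C
  (2,6):dx=-9,dy=+12->D; (2,7):dx=-4,dy=+9->D; (2,8):dx=-6,dy=+8->D; (2,9):dx=+4,dy=+6->C
  (2,10):dx=+1,dy=-5->D; (3,4):dx=-9,dy=+11->D; (3,5):dx=+1,dy=+2->C; (3,6):dx=-11,dy=+10->D
  (3,7):dx=-6,dy=+7->D; (3,8):dx=-8,dy=+6->D; (3,9):dx=+2,dy=+4->C; (3,10):dx=-1,dy=-7->C
  (4,5):dx=+10,dy=-9->D; (4,6):dx=-2,dy=-1->C; (4,7):dx=+3,dy=-4->D; (4,8):dx=+1,dy=-5->D
  (4,9):dx=+11,dy=-7->D; (4,10):dx=+8,dy=-18->D; (5,6):dx=-12,dy=+8->D; (5,7):dx=-7,dy=+5->D
  (5,8):dx=-9,dy=+4->D; (5,9):dx=+1,dy=+2->C; (5,10):dx=-2,dy=-9->C; (6,7):dx=+5,dy=-3->D
  (6,8):dx=+3,dy=-4->D; (6,9):dx=+13,dy=-6->D; (6,10):dx=+10,dy=-17->D; (7,8):dx=-2,dy=-1->C
  (7,9):dx=+8,dy=-3->D; (7,10):dx=+5,dy=-14->D; (8,9):dx=+10,dy=-2->D; (8,10):dx=+7,dy=-13->D
  (9,10):dx=-3,dy=-11->C
Step 2: C = 16, D = 29, total pairs = 45.
Step 3: tau = (C - D)/(n(n-1)/2) = (16 - 29)/45 = -0.288889.
Step 4: Exact two-sided p-value (enumerate n! = 3628800 permutations of y under H0): p = 0.291248.
Step 5: alpha = 0.05. fail to reject H0.

tau_b = -0.2889 (C=16, D=29), p = 0.291248, fail to reject H0.


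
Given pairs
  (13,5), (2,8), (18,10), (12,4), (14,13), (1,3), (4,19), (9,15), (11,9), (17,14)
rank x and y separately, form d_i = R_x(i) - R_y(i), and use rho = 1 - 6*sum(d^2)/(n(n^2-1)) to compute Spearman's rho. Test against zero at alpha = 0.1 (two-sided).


Step 1: Rank x and y separately (midranks; no ties here).
rank(x): 13->7, 2->2, 18->10, 12->6, 14->8, 1->1, 4->3, 9->4, 11->5, 17->9
rank(y): 5->3, 8->4, 10->6, 4->2, 13->7, 3->1, 19->10, 15->9, 9->5, 14->8
Step 2: d_i = R_x(i) - R_y(i); compute d_i^2.
  (7-3)^2=16, (2-4)^2=4, (10-6)^2=16, (6-2)^2=16, (8-7)^2=1, (1-1)^2=0, (3-10)^2=49, (4-9)^2=25, (5-5)^2=0, (9-8)^2=1
sum(d^2) = 128.
Step 3: rho = 1 - 6*128 / (10*(10^2 - 1)) = 1 - 768/990 = 0.224242.
Step 4: Under H0, t = rho * sqrt((n-2)/(1-rho^2)) = 0.6508 ~ t(8).
Step 5: Two-sided p-value from the t-distribution with 8 df = 0.533401.
Step 6: alpha = 0.1. fail to reject H0.

rho = 0.2242, p = 0.533401, fail to reject H0 at alpha = 0.1.


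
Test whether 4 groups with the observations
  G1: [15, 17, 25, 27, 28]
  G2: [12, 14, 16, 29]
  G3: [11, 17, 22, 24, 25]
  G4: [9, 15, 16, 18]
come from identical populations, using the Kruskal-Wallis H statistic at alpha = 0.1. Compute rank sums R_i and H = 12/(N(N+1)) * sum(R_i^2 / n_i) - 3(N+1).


Step 1: Combine all N = 18 observations and assign midranks.
sorted (value, group, rank): (9,G4,1), (11,G3,2), (12,G2,3), (14,G2,4), (15,G1,5.5), (15,G4,5.5), (16,G2,7.5), (16,G4,7.5), (17,G1,9.5), (17,G3,9.5), (18,G4,11), (22,G3,12), (24,G3,13), (25,G1,14.5), (25,G3,14.5), (27,G1,16), (28,G1,17), (29,G2,18)
Step 2: Sum ranks within each group.
R_1 = 62.5 (n_1 = 5)
R_2 = 32.5 (n_2 = 4)
R_3 = 51 (n_3 = 5)
R_4 = 25 (n_4 = 4)
Step 3: H = 12/(N(N+1)) * sum(R_i^2/n_i) - 3(N+1)
     = 12/(18*19) * (62.5^2/5 + 32.5^2/4 + 51^2/5 + 25^2/4) - 3*19
     = 0.035088 * 1721.76 - 57
     = 3.412719.
Step 4: Ties present; correction factor C = 1 - 24/(18^3 - 18) = 0.995872. Corrected H = 3.412719 / 0.995872 = 3.426865.
Step 5: Under H0, H ~ chi^2(3); p-value = 0.330372.
Step 6: alpha = 0.1. fail to reject H0.

H = 3.4269, df = 3, p = 0.330372, fail to reject H0.


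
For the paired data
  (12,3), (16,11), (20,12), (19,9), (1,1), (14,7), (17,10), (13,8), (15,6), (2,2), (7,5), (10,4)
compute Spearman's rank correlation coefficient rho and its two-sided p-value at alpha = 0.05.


Step 1: Rank x and y separately (midranks; no ties here).
rank(x): 12->5, 16->9, 20->12, 19->11, 1->1, 14->7, 17->10, 13->6, 15->8, 2->2, 7->3, 10->4
rank(y): 3->3, 11->11, 12->12, 9->9, 1->1, 7->7, 10->10, 8->8, 6->6, 2->2, 5->5, 4->4
Step 2: d_i = R_x(i) - R_y(i); compute d_i^2.
  (5-3)^2=4, (9-11)^2=4, (12-12)^2=0, (11-9)^2=4, (1-1)^2=0, (7-7)^2=0, (10-10)^2=0, (6-8)^2=4, (8-6)^2=4, (2-2)^2=0, (3-5)^2=4, (4-4)^2=0
sum(d^2) = 24.
Step 3: rho = 1 - 6*24 / (12*(12^2 - 1)) = 1 - 144/1716 = 0.916084.
Step 4: Under H0, t = rho * sqrt((n-2)/(1-rho^2)) = 7.2245 ~ t(10).
Step 5: Two-sided p-value from the t-distribution with 10 df = 0.000028.
Step 6: alpha = 0.05. reject H0.

rho = 0.9161, p = 0.000028, reject H0 at alpha = 0.05.
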